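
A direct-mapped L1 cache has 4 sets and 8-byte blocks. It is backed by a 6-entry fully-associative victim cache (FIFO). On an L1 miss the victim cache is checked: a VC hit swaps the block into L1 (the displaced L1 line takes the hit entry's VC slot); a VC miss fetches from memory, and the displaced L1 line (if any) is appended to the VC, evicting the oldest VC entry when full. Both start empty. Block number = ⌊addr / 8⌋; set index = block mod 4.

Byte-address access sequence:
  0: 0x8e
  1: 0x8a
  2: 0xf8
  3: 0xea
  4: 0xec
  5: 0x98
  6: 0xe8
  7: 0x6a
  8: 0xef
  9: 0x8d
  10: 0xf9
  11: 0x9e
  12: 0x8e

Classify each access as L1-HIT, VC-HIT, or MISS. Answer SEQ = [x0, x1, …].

SEQ = [MISS, L1-HIT, MISS, MISS, L1-HIT, MISS, L1-HIT, MISS, VC-HIT, VC-HIT, VC-HIT, VC-HIT, L1-HIT]

#0 0x8e→b17/s1 MISS; vc=[]
#1 0x8a→b17/s1 L1-HIT; vc=[]
#2 0xf8→b31/s3 MISS; vc=[]
#3 0xea→b29/s1 MISS; vc=[17]
#4 0xec→b29/s1 L1-HIT; vc=[17]
#5 0x98→b19/s3 MISS; vc=[17,31]
#6 0xe8→b29/s1 L1-HIT; vc=[17,31]
#7 0x6a→b13/s1 MISS; vc=[17,31,29]
#8 0xef→b29/s1 VC-HIT; vc=[17,31,13]
#9 0x8d→b17/s1 VC-HIT; vc=[29,31,13]
#10 0xf9→b31/s3 VC-HIT; vc=[29,19,13]
#11 0x9e→b19/s3 VC-HIT; vc=[29,31,13]
#12 0x8e→b17/s1 L1-HIT; vc=[29,31,13]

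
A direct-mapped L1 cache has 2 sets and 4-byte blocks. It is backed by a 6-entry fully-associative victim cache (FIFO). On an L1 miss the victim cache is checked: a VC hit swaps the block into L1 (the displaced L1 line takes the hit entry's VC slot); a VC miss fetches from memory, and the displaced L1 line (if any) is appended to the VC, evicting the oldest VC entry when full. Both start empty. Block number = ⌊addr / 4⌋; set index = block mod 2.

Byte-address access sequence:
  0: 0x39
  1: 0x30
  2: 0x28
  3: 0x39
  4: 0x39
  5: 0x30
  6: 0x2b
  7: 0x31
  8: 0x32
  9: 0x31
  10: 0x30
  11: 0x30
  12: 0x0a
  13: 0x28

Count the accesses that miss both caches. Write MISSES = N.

  [0] addr=0x39 blk=14 s=0: MISS | VC []
  [1] addr=0x30 blk=12 s=0: MISS | VC [14]
  [2] addr=0x28 blk=10 s=0: MISS | VC [14, 12]
  [3] addr=0x39 blk=14 s=0: VC-HIT | VC [10, 12]
  [4] addr=0x39 blk=14 s=0: L1-HIT | VC [10, 12]
  [5] addr=0x30 blk=12 s=0: VC-HIT | VC [10, 14]
  [6] addr=0x2b blk=10 s=0: VC-HIT | VC [12, 14]
  [7] addr=0x31 blk=12 s=0: VC-HIT | VC [10, 14]
  [8] addr=0x32 blk=12 s=0: L1-HIT | VC [10, 14]
  [9] addr=0x31 blk=12 s=0: L1-HIT | VC [10, 14]
  [10] addr=0x30 blk=12 s=0: L1-HIT | VC [10, 14]
  [11] addr=0x30 blk=12 s=0: L1-HIT | VC [10, 14]
  [12] addr=0xa blk=2 s=0: MISS | VC [10, 14, 12]
  [13] addr=0x28 blk=10 s=0: VC-HIT | VC [2, 14, 12]

MISSES = 4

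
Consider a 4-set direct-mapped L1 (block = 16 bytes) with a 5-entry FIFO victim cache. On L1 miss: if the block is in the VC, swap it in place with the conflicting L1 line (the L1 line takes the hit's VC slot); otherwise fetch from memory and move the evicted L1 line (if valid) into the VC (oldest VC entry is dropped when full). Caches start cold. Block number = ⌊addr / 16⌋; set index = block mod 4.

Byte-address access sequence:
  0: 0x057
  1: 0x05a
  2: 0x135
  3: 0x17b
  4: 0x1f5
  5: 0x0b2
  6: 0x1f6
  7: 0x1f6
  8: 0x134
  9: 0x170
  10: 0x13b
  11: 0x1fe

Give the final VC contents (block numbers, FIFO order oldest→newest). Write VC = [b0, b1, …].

  [0] addr=0x57 blk=5 s=1: MISS | VC []
  [1] addr=0x5a blk=5 s=1: L1-HIT | VC []
  [2] addr=0x135 blk=19 s=3: MISS | VC []
  [3] addr=0x17b blk=23 s=3: MISS | VC [19]
  [4] addr=0x1f5 blk=31 s=3: MISS | VC [19, 23]
  [5] addr=0xb2 blk=11 s=3: MISS | VC [19, 23, 31]
  [6] addr=0x1f6 blk=31 s=3: VC-HIT | VC [19, 23, 11]
  [7] addr=0x1f6 blk=31 s=3: L1-HIT | VC [19, 23, 11]
  [8] addr=0x134 blk=19 s=3: VC-HIT | VC [31, 23, 11]
  [9] addr=0x170 blk=23 s=3: VC-HIT | VC [31, 19, 11]
  [10] addr=0x13b blk=19 s=3: VC-HIT | VC [31, 23, 11]
  [11] addr=0x1fe blk=31 s=3: VC-HIT | VC [19, 23, 11]

VC = [19, 23, 11]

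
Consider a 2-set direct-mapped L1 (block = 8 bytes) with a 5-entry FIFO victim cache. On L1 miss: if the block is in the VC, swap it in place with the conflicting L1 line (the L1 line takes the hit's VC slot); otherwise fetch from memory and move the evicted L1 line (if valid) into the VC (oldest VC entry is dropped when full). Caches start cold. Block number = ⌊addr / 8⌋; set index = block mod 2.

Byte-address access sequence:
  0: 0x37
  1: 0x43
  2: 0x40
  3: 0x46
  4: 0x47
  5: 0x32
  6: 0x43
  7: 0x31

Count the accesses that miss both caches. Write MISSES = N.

MISSES = 2

#0 0x37→b6/s0 MISS; vc=[]
#1 0x43→b8/s0 MISS; vc=[6]
#2 0x40→b8/s0 L1-HIT; vc=[6]
#3 0x46→b8/s0 L1-HIT; vc=[6]
#4 0x47→b8/s0 L1-HIT; vc=[6]
#5 0x32→b6/s0 VC-HIT; vc=[8]
#6 0x43→b8/s0 VC-HIT; vc=[6]
#7 0x31→b6/s0 VC-HIT; vc=[8]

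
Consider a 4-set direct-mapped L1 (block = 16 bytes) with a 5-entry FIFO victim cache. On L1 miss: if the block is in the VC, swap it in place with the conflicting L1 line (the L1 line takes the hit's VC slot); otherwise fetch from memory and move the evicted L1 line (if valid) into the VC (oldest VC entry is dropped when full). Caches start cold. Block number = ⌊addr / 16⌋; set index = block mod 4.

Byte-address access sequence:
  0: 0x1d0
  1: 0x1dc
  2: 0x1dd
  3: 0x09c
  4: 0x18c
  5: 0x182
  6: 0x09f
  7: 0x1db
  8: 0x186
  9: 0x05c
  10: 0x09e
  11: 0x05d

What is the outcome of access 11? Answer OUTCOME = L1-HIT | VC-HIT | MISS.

OUTCOME = VC-HIT

  [0] addr=0x1d0 blk=29 s=1: MISS | VC []
  [1] addr=0x1dc blk=29 s=1: L1-HIT | VC []
  [2] addr=0x1dd blk=29 s=1: L1-HIT | VC []
  [3] addr=0x9c blk=9 s=1: MISS | VC [29]
  [4] addr=0x18c blk=24 s=0: MISS | VC [29]
  [5] addr=0x182 blk=24 s=0: L1-HIT | VC [29]
  [6] addr=0x9f blk=9 s=1: L1-HIT | VC [29]
  [7] addr=0x1db blk=29 s=1: VC-HIT | VC [9]
  [8] addr=0x186 blk=24 s=0: L1-HIT | VC [9]
  [9] addr=0x5c blk=5 s=1: MISS | VC [9, 29]
  [10] addr=0x9e blk=9 s=1: VC-HIT | VC [5, 29]
  [11] addr=0x5d blk=5 s=1: VC-HIT | VC [9, 29]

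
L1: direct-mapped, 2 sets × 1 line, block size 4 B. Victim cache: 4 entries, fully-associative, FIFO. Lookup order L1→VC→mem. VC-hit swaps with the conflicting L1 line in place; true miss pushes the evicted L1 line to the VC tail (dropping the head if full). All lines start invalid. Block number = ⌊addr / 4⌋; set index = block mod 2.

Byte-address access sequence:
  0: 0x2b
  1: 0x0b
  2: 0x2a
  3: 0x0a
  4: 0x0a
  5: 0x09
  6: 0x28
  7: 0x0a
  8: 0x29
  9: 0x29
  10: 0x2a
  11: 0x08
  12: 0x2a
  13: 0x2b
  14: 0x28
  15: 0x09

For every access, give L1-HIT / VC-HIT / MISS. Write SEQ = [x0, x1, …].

  [0] addr=0x2b blk=10 s=0: MISS | VC []
  [1] addr=0xb blk=2 s=0: MISS | VC [10]
  [2] addr=0x2a blk=10 s=0: VC-HIT | VC [2]
  [3] addr=0xa blk=2 s=0: VC-HIT | VC [10]
  [4] addr=0xa blk=2 s=0: L1-HIT | VC [10]
  [5] addr=0x9 blk=2 s=0: L1-HIT | VC [10]
  [6] addr=0x28 blk=10 s=0: VC-HIT | VC [2]
  [7] addr=0xa blk=2 s=0: VC-HIT | VC [10]
  [8] addr=0x29 blk=10 s=0: VC-HIT | VC [2]
  [9] addr=0x29 blk=10 s=0: L1-HIT | VC [2]
  [10] addr=0x2a blk=10 s=0: L1-HIT | VC [2]
  [11] addr=0x8 blk=2 s=0: VC-HIT | VC [10]
  [12] addr=0x2a blk=10 s=0: VC-HIT | VC [2]
  [13] addr=0x2b blk=10 s=0: L1-HIT | VC [2]
  [14] addr=0x28 blk=10 s=0: L1-HIT | VC [2]
  [15] addr=0x9 blk=2 s=0: VC-HIT | VC [10]

SEQ = [MISS, MISS, VC-HIT, VC-HIT, L1-HIT, L1-HIT, VC-HIT, VC-HIT, VC-HIT, L1-HIT, L1-HIT, VC-HIT, VC-HIT, L1-HIT, L1-HIT, VC-HIT]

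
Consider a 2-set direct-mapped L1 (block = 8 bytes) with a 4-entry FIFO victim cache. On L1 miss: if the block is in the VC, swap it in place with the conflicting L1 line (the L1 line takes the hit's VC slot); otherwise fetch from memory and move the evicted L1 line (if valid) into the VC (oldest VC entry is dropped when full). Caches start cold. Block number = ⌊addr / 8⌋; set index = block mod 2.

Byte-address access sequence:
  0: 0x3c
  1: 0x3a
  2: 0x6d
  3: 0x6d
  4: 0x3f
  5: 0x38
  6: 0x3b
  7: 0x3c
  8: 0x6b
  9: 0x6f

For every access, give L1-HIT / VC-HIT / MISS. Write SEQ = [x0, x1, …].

SEQ = [MISS, L1-HIT, MISS, L1-HIT, VC-HIT, L1-HIT, L1-HIT, L1-HIT, VC-HIT, L1-HIT]

  [0] addr=0x3c blk=7 s=1: MISS | VC []
  [1] addr=0x3a blk=7 s=1: L1-HIT | VC []
  [2] addr=0x6d blk=13 s=1: MISS | VC [7]
  [3] addr=0x6d blk=13 s=1: L1-HIT | VC [7]
  [4] addr=0x3f blk=7 s=1: VC-HIT | VC [13]
  [5] addr=0x38 blk=7 s=1: L1-HIT | VC [13]
  [6] addr=0x3b blk=7 s=1: L1-HIT | VC [13]
  [7] addr=0x3c blk=7 s=1: L1-HIT | VC [13]
  [8] addr=0x6b blk=13 s=1: VC-HIT | VC [7]
  [9] addr=0x6f blk=13 s=1: L1-HIT | VC [7]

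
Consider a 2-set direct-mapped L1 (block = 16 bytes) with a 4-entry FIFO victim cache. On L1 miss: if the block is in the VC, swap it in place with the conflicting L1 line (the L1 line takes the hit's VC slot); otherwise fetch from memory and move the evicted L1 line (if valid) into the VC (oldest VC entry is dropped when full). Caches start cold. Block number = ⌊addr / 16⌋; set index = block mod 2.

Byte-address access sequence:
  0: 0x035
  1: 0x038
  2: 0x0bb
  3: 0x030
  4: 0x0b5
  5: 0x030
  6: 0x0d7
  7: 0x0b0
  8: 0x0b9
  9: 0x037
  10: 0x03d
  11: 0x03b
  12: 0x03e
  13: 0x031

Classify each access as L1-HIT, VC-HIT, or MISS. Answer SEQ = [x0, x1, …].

SEQ = [MISS, L1-HIT, MISS, VC-HIT, VC-HIT, VC-HIT, MISS, VC-HIT, L1-HIT, VC-HIT, L1-HIT, L1-HIT, L1-HIT, L1-HIT]

0: 0x35 (blk 3, set 1) → MISS  vc=[]
1: 0x38 (blk 3, set 1) → L1-HIT  vc=[]
2: 0xbb (blk 11, set 1) → MISS  vc=[3]
3: 0x30 (blk 3, set 1) → VC-HIT  vc=[11]
4: 0xb5 (blk 11, set 1) → VC-HIT  vc=[3]
5: 0x30 (blk 3, set 1) → VC-HIT  vc=[11]
6: 0xd7 (blk 13, set 1) → MISS  vc=[11, 3]
7: 0xb0 (blk 11, set 1) → VC-HIT  vc=[13, 3]
8: 0xb9 (blk 11, set 1) → L1-HIT  vc=[13, 3]
9: 0x37 (blk 3, set 1) → VC-HIT  vc=[13, 11]
10: 0x3d (blk 3, set 1) → L1-HIT  vc=[13, 11]
11: 0x3b (blk 3, set 1) → L1-HIT  vc=[13, 11]
12: 0x3e (blk 3, set 1) → L1-HIT  vc=[13, 11]
13: 0x31 (blk 3, set 1) → L1-HIT  vc=[13, 11]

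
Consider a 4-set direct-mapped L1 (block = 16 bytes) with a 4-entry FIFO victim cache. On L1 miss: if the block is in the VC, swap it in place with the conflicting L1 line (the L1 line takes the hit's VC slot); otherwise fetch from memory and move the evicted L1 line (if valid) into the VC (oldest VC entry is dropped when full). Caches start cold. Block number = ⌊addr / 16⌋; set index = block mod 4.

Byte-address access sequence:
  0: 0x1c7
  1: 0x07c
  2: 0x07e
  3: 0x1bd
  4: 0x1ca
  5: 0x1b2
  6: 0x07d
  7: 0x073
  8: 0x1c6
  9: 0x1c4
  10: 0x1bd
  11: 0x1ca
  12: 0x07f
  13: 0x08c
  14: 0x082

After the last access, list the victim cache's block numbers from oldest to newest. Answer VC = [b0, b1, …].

VC = [27, 28]

  [0] addr=0x1c7 blk=28 s=0: MISS | VC []
  [1] addr=0x7c blk=7 s=3: MISS | VC []
  [2] addr=0x7e blk=7 s=3: L1-HIT | VC []
  [3] addr=0x1bd blk=27 s=3: MISS | VC [7]
  [4] addr=0x1ca blk=28 s=0: L1-HIT | VC [7]
  [5] addr=0x1b2 blk=27 s=3: L1-HIT | VC [7]
  [6] addr=0x7d blk=7 s=3: VC-HIT | VC [27]
  [7] addr=0x73 blk=7 s=3: L1-HIT | VC [27]
  [8] addr=0x1c6 blk=28 s=0: L1-HIT | VC [27]
  [9] addr=0x1c4 blk=28 s=0: L1-HIT | VC [27]
  [10] addr=0x1bd blk=27 s=3: VC-HIT | VC [7]
  [11] addr=0x1ca blk=28 s=0: L1-HIT | VC [7]
  [12] addr=0x7f blk=7 s=3: VC-HIT | VC [27]
  [13] addr=0x8c blk=8 s=0: MISS | VC [27, 28]
  [14] addr=0x82 blk=8 s=0: L1-HIT | VC [27, 28]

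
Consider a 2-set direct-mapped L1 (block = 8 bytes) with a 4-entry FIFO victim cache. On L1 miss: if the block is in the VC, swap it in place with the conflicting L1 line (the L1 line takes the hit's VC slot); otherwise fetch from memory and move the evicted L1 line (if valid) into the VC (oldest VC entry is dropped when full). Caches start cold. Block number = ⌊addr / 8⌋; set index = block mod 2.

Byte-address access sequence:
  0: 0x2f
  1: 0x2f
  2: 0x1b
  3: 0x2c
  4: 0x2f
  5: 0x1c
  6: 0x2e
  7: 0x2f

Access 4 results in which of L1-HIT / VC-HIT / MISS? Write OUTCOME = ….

0: 0x2f (blk 5, set 1) → MISS  vc=[]
1: 0x2f (blk 5, set 1) → L1-HIT  vc=[]
2: 0x1b (blk 3, set 1) → MISS  vc=[5]
3: 0x2c (blk 5, set 1) → VC-HIT  vc=[3]
4: 0x2f (blk 5, set 1) → L1-HIT  vc=[3]
5: 0x1c (blk 3, set 1) → VC-HIT  vc=[5]
6: 0x2e (blk 5, set 1) → VC-HIT  vc=[3]
7: 0x2f (blk 5, set 1) → L1-HIT  vc=[3]

OUTCOME = L1-HIT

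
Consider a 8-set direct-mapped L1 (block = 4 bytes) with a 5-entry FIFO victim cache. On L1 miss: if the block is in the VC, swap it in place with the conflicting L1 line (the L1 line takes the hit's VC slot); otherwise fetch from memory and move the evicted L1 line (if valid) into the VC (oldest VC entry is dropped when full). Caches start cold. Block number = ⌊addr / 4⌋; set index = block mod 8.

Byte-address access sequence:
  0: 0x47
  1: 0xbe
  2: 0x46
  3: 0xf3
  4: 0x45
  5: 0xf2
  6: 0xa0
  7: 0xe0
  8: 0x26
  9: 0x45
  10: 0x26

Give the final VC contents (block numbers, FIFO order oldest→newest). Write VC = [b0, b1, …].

#0 0x47→b17/s1 MISS; vc=[]
#1 0xbe→b47/s7 MISS; vc=[]
#2 0x46→b17/s1 L1-HIT; vc=[]
#3 0xf3→b60/s4 MISS; vc=[]
#4 0x45→b17/s1 L1-HIT; vc=[]
#5 0xf2→b60/s4 L1-HIT; vc=[]
#6 0xa0→b40/s0 MISS; vc=[]
#7 0xe0→b56/s0 MISS; vc=[40]
#8 0x26→b9/s1 MISS; vc=[40,17]
#9 0x45→b17/s1 VC-HIT; vc=[40,9]
#10 0x26→b9/s1 VC-HIT; vc=[40,17]

VC = [40, 17]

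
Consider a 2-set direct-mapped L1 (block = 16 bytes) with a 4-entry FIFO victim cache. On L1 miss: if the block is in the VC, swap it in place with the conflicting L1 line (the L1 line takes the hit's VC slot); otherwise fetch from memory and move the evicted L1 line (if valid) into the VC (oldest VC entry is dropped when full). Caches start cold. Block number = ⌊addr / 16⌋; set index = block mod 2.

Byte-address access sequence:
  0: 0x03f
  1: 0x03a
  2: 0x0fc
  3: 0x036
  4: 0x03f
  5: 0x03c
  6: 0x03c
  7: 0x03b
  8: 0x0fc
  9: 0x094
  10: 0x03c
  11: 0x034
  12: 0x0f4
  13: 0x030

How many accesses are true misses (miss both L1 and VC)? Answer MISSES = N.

MISSES = 3

0: 0x3f (blk 3, set 1) → MISS  vc=[]
1: 0x3a (blk 3, set 1) → L1-HIT  vc=[]
2: 0xfc (blk 15, set 1) → MISS  vc=[3]
3: 0x36 (blk 3, set 1) → VC-HIT  vc=[15]
4: 0x3f (blk 3, set 1) → L1-HIT  vc=[15]
5: 0x3c (blk 3, set 1) → L1-HIT  vc=[15]
6: 0x3c (blk 3, set 1) → L1-HIT  vc=[15]
7: 0x3b (blk 3, set 1) → L1-HIT  vc=[15]
8: 0xfc (blk 15, set 1) → VC-HIT  vc=[3]
9: 0x94 (blk 9, set 1) → MISS  vc=[3, 15]
10: 0x3c (blk 3, set 1) → VC-HIT  vc=[9, 15]
11: 0x34 (blk 3, set 1) → L1-HIT  vc=[9, 15]
12: 0xf4 (blk 15, set 1) → VC-HIT  vc=[9, 3]
13: 0x30 (blk 3, set 1) → VC-HIT  vc=[9, 15]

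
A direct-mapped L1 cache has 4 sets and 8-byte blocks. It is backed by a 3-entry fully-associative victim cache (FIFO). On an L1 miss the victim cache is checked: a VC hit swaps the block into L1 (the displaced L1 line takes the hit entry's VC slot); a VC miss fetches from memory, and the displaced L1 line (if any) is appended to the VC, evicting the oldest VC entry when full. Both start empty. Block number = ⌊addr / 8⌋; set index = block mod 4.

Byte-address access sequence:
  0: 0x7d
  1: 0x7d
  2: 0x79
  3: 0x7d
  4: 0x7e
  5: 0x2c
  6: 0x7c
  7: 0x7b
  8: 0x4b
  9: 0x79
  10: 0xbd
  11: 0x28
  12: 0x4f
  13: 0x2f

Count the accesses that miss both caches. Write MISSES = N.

0: 0x7d (blk 15, set 3) → MISS  vc=[]
1: 0x7d (blk 15, set 3) → L1-HIT  vc=[]
2: 0x79 (blk 15, set 3) → L1-HIT  vc=[]
3: 0x7d (blk 15, set 3) → L1-HIT  vc=[]
4: 0x7e (blk 15, set 3) → L1-HIT  vc=[]
5: 0x2c (blk 5, set 1) → MISS  vc=[]
6: 0x7c (blk 15, set 3) → L1-HIT  vc=[]
7: 0x7b (blk 15, set 3) → L1-HIT  vc=[]
8: 0x4b (blk 9, set 1) → MISS  vc=[5]
9: 0x79 (blk 15, set 3) → L1-HIT  vc=[5]
10: 0xbd (blk 23, set 3) → MISS  vc=[5, 15]
11: 0x28 (blk 5, set 1) → VC-HIT  vc=[9, 15]
12: 0x4f (blk 9, set 1) → VC-HIT  vc=[5, 15]
13: 0x2f (blk 5, set 1) → VC-HIT  vc=[9, 15]

MISSES = 4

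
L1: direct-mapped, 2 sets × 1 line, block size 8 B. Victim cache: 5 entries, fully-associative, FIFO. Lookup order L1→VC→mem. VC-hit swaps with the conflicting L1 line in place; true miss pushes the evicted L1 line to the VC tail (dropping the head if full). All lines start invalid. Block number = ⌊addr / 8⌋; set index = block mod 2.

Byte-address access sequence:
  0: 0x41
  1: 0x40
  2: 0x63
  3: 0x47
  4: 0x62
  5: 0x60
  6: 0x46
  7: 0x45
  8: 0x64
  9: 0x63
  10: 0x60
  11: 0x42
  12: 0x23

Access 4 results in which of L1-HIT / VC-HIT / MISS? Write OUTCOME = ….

OUTCOME = VC-HIT

0: 0x41 (blk 8, set 0) → MISS  vc=[]
1: 0x40 (blk 8, set 0) → L1-HIT  vc=[]
2: 0x63 (blk 12, set 0) → MISS  vc=[8]
3: 0x47 (blk 8, set 0) → VC-HIT  vc=[12]
4: 0x62 (blk 12, set 0) → VC-HIT  vc=[8]
5: 0x60 (blk 12, set 0) → L1-HIT  vc=[8]
6: 0x46 (blk 8, set 0) → VC-HIT  vc=[12]
7: 0x45 (blk 8, set 0) → L1-HIT  vc=[12]
8: 0x64 (blk 12, set 0) → VC-HIT  vc=[8]
9: 0x63 (blk 12, set 0) → L1-HIT  vc=[8]
10: 0x60 (blk 12, set 0) → L1-HIT  vc=[8]
11: 0x42 (blk 8, set 0) → VC-HIT  vc=[12]
12: 0x23 (blk 4, set 0) → MISS  vc=[12, 8]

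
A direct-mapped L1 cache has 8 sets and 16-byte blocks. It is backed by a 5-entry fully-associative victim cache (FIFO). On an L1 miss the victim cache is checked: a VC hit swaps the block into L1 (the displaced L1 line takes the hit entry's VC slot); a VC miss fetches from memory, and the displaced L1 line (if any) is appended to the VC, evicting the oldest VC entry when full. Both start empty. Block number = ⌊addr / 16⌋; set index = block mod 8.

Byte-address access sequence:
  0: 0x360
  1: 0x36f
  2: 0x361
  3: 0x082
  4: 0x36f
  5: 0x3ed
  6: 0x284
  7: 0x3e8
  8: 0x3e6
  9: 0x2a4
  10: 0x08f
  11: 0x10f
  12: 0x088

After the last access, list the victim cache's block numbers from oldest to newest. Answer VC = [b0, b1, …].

VC = [54, 40, 16]

#0 0x360→b54/s6 MISS; vc=[]
#1 0x36f→b54/s6 L1-HIT; vc=[]
#2 0x361→b54/s6 L1-HIT; vc=[]
#3 0x82→b8/s0 MISS; vc=[]
#4 0x36f→b54/s6 L1-HIT; vc=[]
#5 0x3ed→b62/s6 MISS; vc=[54]
#6 0x284→b40/s0 MISS; vc=[54,8]
#7 0x3e8→b62/s6 L1-HIT; vc=[54,8]
#8 0x3e6→b62/s6 L1-HIT; vc=[54,8]
#9 0x2a4→b42/s2 MISS; vc=[54,8]
#10 0x8f→b8/s0 VC-HIT; vc=[54,40]
#11 0x10f→b16/s0 MISS; vc=[54,40,8]
#12 0x88→b8/s0 VC-HIT; vc=[54,40,16]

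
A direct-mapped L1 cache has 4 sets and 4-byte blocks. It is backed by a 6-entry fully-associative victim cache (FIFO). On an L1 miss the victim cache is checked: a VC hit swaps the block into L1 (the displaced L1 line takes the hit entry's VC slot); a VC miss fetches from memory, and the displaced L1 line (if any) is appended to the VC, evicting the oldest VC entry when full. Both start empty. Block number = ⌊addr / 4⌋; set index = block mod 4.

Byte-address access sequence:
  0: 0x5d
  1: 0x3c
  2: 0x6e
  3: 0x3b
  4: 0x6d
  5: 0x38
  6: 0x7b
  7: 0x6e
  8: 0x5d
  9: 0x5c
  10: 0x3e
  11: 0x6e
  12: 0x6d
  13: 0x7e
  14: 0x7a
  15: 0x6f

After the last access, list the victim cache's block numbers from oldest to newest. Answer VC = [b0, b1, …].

0: 0x5d (blk 23, set 3) → MISS  vc=[]
1: 0x3c (blk 15, set 3) → MISS  vc=[23]
2: 0x6e (blk 27, set 3) → MISS  vc=[23, 15]
3: 0x3b (blk 14, set 2) → MISS  vc=[23, 15]
4: 0x6d (blk 27, set 3) → L1-HIT  vc=[23, 15]
5: 0x38 (blk 14, set 2) → L1-HIT  vc=[23, 15]
6: 0x7b (blk 30, set 2) → MISS  vc=[23, 15, 14]
7: 0x6e (blk 27, set 3) → L1-HIT  vc=[23, 15, 14]
8: 0x5d (blk 23, set 3) → VC-HIT  vc=[27, 15, 14]
9: 0x5c (blk 23, set 3) → L1-HIT  vc=[27, 15, 14]
10: 0x3e (blk 15, set 3) → VC-HIT  vc=[27, 23, 14]
11: 0x6e (blk 27, set 3) → VC-HIT  vc=[15, 23, 14]
12: 0x6d (blk 27, set 3) → L1-HIT  vc=[15, 23, 14]
13: 0x7e (blk 31, set 3) → MISS  vc=[15, 23, 14, 27]
14: 0x7a (blk 30, set 2) → L1-HIT  vc=[15, 23, 14, 27]
15: 0x6f (blk 27, set 3) → VC-HIT  vc=[15, 23, 14, 31]

VC = [15, 23, 14, 31]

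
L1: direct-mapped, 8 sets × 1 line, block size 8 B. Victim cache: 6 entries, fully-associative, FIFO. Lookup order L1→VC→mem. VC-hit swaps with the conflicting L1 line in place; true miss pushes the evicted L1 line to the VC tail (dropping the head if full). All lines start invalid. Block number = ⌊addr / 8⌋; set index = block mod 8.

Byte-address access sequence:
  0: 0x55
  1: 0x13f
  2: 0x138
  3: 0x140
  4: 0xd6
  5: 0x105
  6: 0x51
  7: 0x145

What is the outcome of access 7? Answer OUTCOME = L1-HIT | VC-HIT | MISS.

OUTCOME = VC-HIT

  [0] addr=0x55 blk=10 s=2: MISS | VC []
  [1] addr=0x13f blk=39 s=7: MISS | VC []
  [2] addr=0x138 blk=39 s=7: L1-HIT | VC []
  [3] addr=0x140 blk=40 s=0: MISS | VC []
  [4] addr=0xd6 blk=26 s=2: MISS | VC [10]
  [5] addr=0x105 blk=32 s=0: MISS | VC [10, 40]
  [6] addr=0x51 blk=10 s=2: VC-HIT | VC [26, 40]
  [7] addr=0x145 blk=40 s=0: VC-HIT | VC [26, 32]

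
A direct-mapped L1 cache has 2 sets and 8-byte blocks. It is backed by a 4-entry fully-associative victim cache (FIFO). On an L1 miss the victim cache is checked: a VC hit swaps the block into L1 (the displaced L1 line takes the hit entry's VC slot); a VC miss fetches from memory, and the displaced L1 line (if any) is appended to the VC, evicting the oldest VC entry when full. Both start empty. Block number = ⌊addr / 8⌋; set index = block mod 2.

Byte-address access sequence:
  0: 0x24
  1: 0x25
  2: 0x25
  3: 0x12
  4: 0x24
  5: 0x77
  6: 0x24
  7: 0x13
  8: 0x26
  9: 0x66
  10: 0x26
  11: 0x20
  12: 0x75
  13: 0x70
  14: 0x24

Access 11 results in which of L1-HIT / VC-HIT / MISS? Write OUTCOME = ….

0: 0x24 (blk 4, set 0) → MISS  vc=[]
1: 0x25 (blk 4, set 0) → L1-HIT  vc=[]
2: 0x25 (blk 4, set 0) → L1-HIT  vc=[]
3: 0x12 (blk 2, set 0) → MISS  vc=[4]
4: 0x24 (blk 4, set 0) → VC-HIT  vc=[2]
5: 0x77 (blk 14, set 0) → MISS  vc=[2, 4]
6: 0x24 (blk 4, set 0) → VC-HIT  vc=[2, 14]
7: 0x13 (blk 2, set 0) → VC-HIT  vc=[4, 14]
8: 0x26 (blk 4, set 0) → VC-HIT  vc=[2, 14]
9: 0x66 (blk 12, set 0) → MISS  vc=[2, 14, 4]
10: 0x26 (blk 4, set 0) → VC-HIT  vc=[2, 14, 12]
11: 0x20 (blk 4, set 0) → L1-HIT  vc=[2, 14, 12]
12: 0x75 (blk 14, set 0) → VC-HIT  vc=[2, 4, 12]
13: 0x70 (blk 14, set 0) → L1-HIT  vc=[2, 4, 12]
14: 0x24 (blk 4, set 0) → VC-HIT  vc=[2, 14, 12]

OUTCOME = L1-HIT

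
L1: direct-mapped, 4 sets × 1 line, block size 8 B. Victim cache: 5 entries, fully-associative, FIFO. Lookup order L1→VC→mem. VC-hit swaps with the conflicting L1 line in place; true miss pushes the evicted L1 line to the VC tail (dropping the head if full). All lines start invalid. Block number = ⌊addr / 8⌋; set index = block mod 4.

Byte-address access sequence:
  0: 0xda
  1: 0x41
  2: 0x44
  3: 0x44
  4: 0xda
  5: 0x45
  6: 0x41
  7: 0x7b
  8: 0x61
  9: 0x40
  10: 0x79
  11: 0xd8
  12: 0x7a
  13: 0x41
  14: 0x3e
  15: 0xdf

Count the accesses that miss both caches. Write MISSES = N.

MISSES = 5

#0 0xda→b27/s3 MISS; vc=[]
#1 0x41→b8/s0 MISS; vc=[]
#2 0x44→b8/s0 L1-HIT; vc=[]
#3 0x44→b8/s0 L1-HIT; vc=[]
#4 0xda→b27/s3 L1-HIT; vc=[]
#5 0x45→b8/s0 L1-HIT; vc=[]
#6 0x41→b8/s0 L1-HIT; vc=[]
#7 0x7b→b15/s3 MISS; vc=[27]
#8 0x61→b12/s0 MISS; vc=[27,8]
#9 0x40→b8/s0 VC-HIT; vc=[27,12]
#10 0x79→b15/s3 L1-HIT; vc=[27,12]
#11 0xd8→b27/s3 VC-HIT; vc=[15,12]
#12 0x7a→b15/s3 VC-HIT; vc=[27,12]
#13 0x41→b8/s0 L1-HIT; vc=[27,12]
#14 0x3e→b7/s3 MISS; vc=[27,12,15]
#15 0xdf→b27/s3 VC-HIT; vc=[7,12,15]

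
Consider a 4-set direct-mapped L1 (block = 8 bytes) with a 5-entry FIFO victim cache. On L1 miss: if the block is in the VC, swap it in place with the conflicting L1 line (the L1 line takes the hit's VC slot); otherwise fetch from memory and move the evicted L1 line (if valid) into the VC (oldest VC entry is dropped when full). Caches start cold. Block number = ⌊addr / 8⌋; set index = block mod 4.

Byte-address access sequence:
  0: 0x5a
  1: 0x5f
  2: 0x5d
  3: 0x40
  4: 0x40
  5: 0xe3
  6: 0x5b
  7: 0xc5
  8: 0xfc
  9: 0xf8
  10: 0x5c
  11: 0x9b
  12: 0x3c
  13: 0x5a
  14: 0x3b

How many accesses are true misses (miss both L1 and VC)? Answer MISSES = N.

MISSES = 7

0: 0x5a (blk 11, set 3) → MISS  vc=[]
1: 0x5f (blk 11, set 3) → L1-HIT  vc=[]
2: 0x5d (blk 11, set 3) → L1-HIT  vc=[]
3: 0x40 (blk 8, set 0) → MISS  vc=[]
4: 0x40 (blk 8, set 0) → L1-HIT  vc=[]
5: 0xe3 (blk 28, set 0) → MISS  vc=[8]
6: 0x5b (blk 11, set 3) → L1-HIT  vc=[8]
7: 0xc5 (blk 24, set 0) → MISS  vc=[8, 28]
8: 0xfc (blk 31, set 3) → MISS  vc=[8, 28, 11]
9: 0xf8 (blk 31, set 3) → L1-HIT  vc=[8, 28, 11]
10: 0x5c (blk 11, set 3) → VC-HIT  vc=[8, 28, 31]
11: 0x9b (blk 19, set 3) → MISS  vc=[8, 28, 31, 11]
12: 0x3c (blk 7, set 3) → MISS  vc=[8, 28, 31, 11, 19]
13: 0x5a (blk 11, set 3) → VC-HIT  vc=[8, 28, 31, 7, 19]
14: 0x3b (blk 7, set 3) → VC-HIT  vc=[8, 28, 31, 11, 19]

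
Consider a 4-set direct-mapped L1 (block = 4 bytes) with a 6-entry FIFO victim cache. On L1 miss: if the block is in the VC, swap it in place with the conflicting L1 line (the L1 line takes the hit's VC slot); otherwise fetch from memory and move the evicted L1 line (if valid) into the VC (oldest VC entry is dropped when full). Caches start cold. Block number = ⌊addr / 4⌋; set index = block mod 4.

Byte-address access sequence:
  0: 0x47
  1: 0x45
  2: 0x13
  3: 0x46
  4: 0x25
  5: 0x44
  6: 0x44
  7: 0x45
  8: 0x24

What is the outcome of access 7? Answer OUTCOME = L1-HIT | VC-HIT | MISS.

  [0] addr=0x47 blk=17 s=1: MISS | VC []
  [1] addr=0x45 blk=17 s=1: L1-HIT | VC []
  [2] addr=0x13 blk=4 s=0: MISS | VC []
  [3] addr=0x46 blk=17 s=1: L1-HIT | VC []
  [4] addr=0x25 blk=9 s=1: MISS | VC [17]
  [5] addr=0x44 blk=17 s=1: VC-HIT | VC [9]
  [6] addr=0x44 blk=17 s=1: L1-HIT | VC [9]
  [7] addr=0x45 blk=17 s=1: L1-HIT | VC [9]
  [8] addr=0x24 blk=9 s=1: VC-HIT | VC [17]

OUTCOME = L1-HIT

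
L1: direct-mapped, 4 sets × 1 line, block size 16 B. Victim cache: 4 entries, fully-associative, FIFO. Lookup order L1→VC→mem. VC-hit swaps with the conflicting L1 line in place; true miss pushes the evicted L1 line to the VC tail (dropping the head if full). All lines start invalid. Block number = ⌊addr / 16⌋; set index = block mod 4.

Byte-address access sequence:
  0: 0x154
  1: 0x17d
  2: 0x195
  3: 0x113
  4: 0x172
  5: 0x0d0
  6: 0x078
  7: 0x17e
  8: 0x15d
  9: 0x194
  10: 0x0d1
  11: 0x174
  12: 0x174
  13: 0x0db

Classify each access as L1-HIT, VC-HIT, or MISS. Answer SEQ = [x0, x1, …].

#0 0x154→b21/s1 MISS; vc=[]
#1 0x17d→b23/s3 MISS; vc=[]
#2 0x195→b25/s1 MISS; vc=[21]
#3 0x113→b17/s1 MISS; vc=[21,25]
#4 0x172→b23/s3 L1-HIT; vc=[21,25]
#5 0xd0→b13/s1 MISS; vc=[21,25,17]
#6 0x78→b7/s3 MISS; vc=[21,25,17,23]
#7 0x17e→b23/s3 VC-HIT; vc=[21,25,17,7]
#8 0x15d→b21/s1 VC-HIT; vc=[13,25,17,7]
#9 0x194→b25/s1 VC-HIT; vc=[13,21,17,7]
#10 0xd1→b13/s1 VC-HIT; vc=[25,21,17,7]
#11 0x174→b23/s3 L1-HIT; vc=[25,21,17,7]
#12 0x174→b23/s3 L1-HIT; vc=[25,21,17,7]
#13 0xdb→b13/s1 L1-HIT; vc=[25,21,17,7]

SEQ = [MISS, MISS, MISS, MISS, L1-HIT, MISS, MISS, VC-HIT, VC-HIT, VC-HIT, VC-HIT, L1-HIT, L1-HIT, L1-HIT]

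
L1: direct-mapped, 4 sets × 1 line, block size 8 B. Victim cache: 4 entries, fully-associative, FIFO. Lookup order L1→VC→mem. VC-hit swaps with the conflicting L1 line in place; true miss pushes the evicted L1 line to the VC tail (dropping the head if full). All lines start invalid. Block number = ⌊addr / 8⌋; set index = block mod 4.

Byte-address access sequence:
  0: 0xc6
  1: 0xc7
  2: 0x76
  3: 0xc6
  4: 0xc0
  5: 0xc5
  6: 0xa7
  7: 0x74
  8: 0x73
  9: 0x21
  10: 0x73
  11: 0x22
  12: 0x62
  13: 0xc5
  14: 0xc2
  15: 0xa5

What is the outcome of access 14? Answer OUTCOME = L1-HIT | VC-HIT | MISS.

  [0] addr=0xc6 blk=24 s=0: MISS | VC []
  [1] addr=0xc7 blk=24 s=0: L1-HIT | VC []
  [2] addr=0x76 blk=14 s=2: MISS | VC []
  [3] addr=0xc6 blk=24 s=0: L1-HIT | VC []
  [4] addr=0xc0 blk=24 s=0: L1-HIT | VC []
  [5] addr=0xc5 blk=24 s=0: L1-HIT | VC []
  [6] addr=0xa7 blk=20 s=0: MISS | VC [24]
  [7] addr=0x74 blk=14 s=2: L1-HIT | VC [24]
  [8] addr=0x73 blk=14 s=2: L1-HIT | VC [24]
  [9] addr=0x21 blk=4 s=0: MISS | VC [24, 20]
  [10] addr=0x73 blk=14 s=2: L1-HIT | VC [24, 20]
  [11] addr=0x22 blk=4 s=0: L1-HIT | VC [24, 20]
  [12] addr=0x62 blk=12 s=0: MISS | VC [24, 20, 4]
  [13] addr=0xc5 blk=24 s=0: VC-HIT | VC [12, 20, 4]
  [14] addr=0xc2 blk=24 s=0: L1-HIT | VC [12, 20, 4]
  [15] addr=0xa5 blk=20 s=0: VC-HIT | VC [12, 24, 4]

OUTCOME = L1-HIT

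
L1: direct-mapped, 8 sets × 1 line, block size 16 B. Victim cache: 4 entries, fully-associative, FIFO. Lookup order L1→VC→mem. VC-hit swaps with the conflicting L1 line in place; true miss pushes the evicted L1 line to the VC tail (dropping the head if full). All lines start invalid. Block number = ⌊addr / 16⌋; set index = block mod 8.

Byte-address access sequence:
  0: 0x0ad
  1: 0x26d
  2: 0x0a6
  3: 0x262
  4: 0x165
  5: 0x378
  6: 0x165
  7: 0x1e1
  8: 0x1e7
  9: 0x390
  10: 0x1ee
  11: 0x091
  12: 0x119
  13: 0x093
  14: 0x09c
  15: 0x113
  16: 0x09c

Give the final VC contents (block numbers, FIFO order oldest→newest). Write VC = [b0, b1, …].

VC = [38, 22, 57, 17]

0: 0xad (blk 10, set 2) → MISS  vc=[]
1: 0x26d (blk 38, set 6) → MISS  vc=[]
2: 0xa6 (blk 10, set 2) → L1-HIT  vc=[]
3: 0x262 (blk 38, set 6) → L1-HIT  vc=[]
4: 0x165 (blk 22, set 6) → MISS  vc=[38]
5: 0x378 (blk 55, set 7) → MISS  vc=[38]
6: 0x165 (blk 22, set 6) → L1-HIT  vc=[38]
7: 0x1e1 (blk 30, set 6) → MISS  vc=[38, 22]
8: 0x1e7 (blk 30, set 6) → L1-HIT  vc=[38, 22]
9: 0x390 (blk 57, set 1) → MISS  vc=[38, 22]
10: 0x1ee (blk 30, set 6) → L1-HIT  vc=[38, 22]
11: 0x91 (blk 9, set 1) → MISS  vc=[38, 22, 57]
12: 0x119 (blk 17, set 1) → MISS  vc=[38, 22, 57, 9]
13: 0x93 (blk 9, set 1) → VC-HIT  vc=[38, 22, 57, 17]
14: 0x9c (blk 9, set 1) → L1-HIT  vc=[38, 22, 57, 17]
15: 0x113 (blk 17, set 1) → VC-HIT  vc=[38, 22, 57, 9]
16: 0x9c (blk 9, set 1) → VC-HIT  vc=[38, 22, 57, 17]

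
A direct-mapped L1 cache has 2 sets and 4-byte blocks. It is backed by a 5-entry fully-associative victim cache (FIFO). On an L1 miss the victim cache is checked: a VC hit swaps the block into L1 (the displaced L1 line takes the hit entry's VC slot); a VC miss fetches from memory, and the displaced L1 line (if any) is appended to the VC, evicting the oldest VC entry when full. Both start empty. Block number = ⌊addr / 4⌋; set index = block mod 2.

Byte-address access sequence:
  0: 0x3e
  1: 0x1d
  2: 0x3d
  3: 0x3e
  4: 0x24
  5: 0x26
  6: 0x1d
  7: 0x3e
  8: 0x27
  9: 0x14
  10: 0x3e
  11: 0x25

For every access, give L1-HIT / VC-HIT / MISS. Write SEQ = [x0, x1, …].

  [0] addr=0x3e blk=15 s=1: MISS | VC []
  [1] addr=0x1d blk=7 s=1: MISS | VC [15]
  [2] addr=0x3d blk=15 s=1: VC-HIT | VC [7]
  [3] addr=0x3e blk=15 s=1: L1-HIT | VC [7]
  [4] addr=0x24 blk=9 s=1: MISS | VC [7, 15]
  [5] addr=0x26 blk=9 s=1: L1-HIT | VC [7, 15]
  [6] addr=0x1d blk=7 s=1: VC-HIT | VC [9, 15]
  [7] addr=0x3e blk=15 s=1: VC-HIT | VC [9, 7]
  [8] addr=0x27 blk=9 s=1: VC-HIT | VC [15, 7]
  [9] addr=0x14 blk=5 s=1: MISS | VC [15, 7, 9]
  [10] addr=0x3e blk=15 s=1: VC-HIT | VC [5, 7, 9]
  [11] addr=0x25 blk=9 s=1: VC-HIT | VC [5, 7, 15]

SEQ = [MISS, MISS, VC-HIT, L1-HIT, MISS, L1-HIT, VC-HIT, VC-HIT, VC-HIT, MISS, VC-HIT, VC-HIT]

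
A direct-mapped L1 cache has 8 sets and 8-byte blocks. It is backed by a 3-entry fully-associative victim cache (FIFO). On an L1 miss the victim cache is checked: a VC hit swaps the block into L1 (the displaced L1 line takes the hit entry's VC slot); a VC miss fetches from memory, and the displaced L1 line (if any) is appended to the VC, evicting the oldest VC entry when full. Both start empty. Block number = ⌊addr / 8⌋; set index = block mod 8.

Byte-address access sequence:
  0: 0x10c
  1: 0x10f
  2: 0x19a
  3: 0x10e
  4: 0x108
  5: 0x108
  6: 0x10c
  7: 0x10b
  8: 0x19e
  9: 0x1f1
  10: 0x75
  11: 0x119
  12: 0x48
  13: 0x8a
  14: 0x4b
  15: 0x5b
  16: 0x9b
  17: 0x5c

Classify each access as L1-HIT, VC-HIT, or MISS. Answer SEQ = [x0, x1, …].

  [0] addr=0x10c blk=33 s=1: MISS | VC []
  [1] addr=0x10f blk=33 s=1: L1-HIT | VC []
  [2] addr=0x19a blk=51 s=3: MISS | VC []
  [3] addr=0x10e blk=33 s=1: L1-HIT | VC []
  [4] addr=0x108 blk=33 s=1: L1-HIT | VC []
  [5] addr=0x108 blk=33 s=1: L1-HIT | VC []
  [6] addr=0x10c blk=33 s=1: L1-HIT | VC []
  [7] addr=0x10b blk=33 s=1: L1-HIT | VC []
  [8] addr=0x19e blk=51 s=3: L1-HIT | VC []
  [9] addr=0x1f1 blk=62 s=6: MISS | VC []
  [10] addr=0x75 blk=14 s=6: MISS | VC [62]
  [11] addr=0x119 blk=35 s=3: MISS | VC [62, 51]
  [12] addr=0x48 blk=9 s=1: MISS | VC [62, 51, 33]
  [13] addr=0x8a blk=17 s=1: MISS | VC [51, 33, 9]
  [14] addr=0x4b blk=9 s=1: VC-HIT | VC [51, 33, 17]
  [15] addr=0x5b blk=11 s=3: MISS | VC [33, 17, 35]
  [16] addr=0x9b blk=19 s=3: MISS | VC [17, 35, 11]
  [17] addr=0x5c blk=11 s=3: VC-HIT | VC [17, 35, 19]

SEQ = [MISS, L1-HIT, MISS, L1-HIT, L1-HIT, L1-HIT, L1-HIT, L1-HIT, L1-HIT, MISS, MISS, MISS, MISS, MISS, VC-HIT, MISS, MISS, VC-HIT]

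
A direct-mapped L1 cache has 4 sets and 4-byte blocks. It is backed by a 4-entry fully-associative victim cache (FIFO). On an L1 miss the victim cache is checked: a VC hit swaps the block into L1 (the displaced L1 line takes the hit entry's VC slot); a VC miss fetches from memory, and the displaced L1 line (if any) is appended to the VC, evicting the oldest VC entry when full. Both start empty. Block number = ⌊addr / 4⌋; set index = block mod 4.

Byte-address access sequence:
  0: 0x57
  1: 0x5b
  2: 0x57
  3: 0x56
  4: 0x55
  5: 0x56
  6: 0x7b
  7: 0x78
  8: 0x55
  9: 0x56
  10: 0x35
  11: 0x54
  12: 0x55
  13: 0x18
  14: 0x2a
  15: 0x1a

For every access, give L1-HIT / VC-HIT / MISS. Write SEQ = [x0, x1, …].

0: 0x57 (blk 21, set 1) → MISS  vc=[]
1: 0x5b (blk 22, set 2) → MISS  vc=[]
2: 0x57 (blk 21, set 1) → L1-HIT  vc=[]
3: 0x56 (blk 21, set 1) → L1-HIT  vc=[]
4: 0x55 (blk 21, set 1) → L1-HIT  vc=[]
5: 0x56 (blk 21, set 1) → L1-HIT  vc=[]
6: 0x7b (blk 30, set 2) → MISS  vc=[22]
7: 0x78 (blk 30, set 2) → L1-HIT  vc=[22]
8: 0x55 (blk 21, set 1) → L1-HIT  vc=[22]
9: 0x56 (blk 21, set 1) → L1-HIT  vc=[22]
10: 0x35 (blk 13, set 1) → MISS  vc=[22, 21]
11: 0x54 (blk 21, set 1) → VC-HIT  vc=[22, 13]
12: 0x55 (blk 21, set 1) → L1-HIT  vc=[22, 13]
13: 0x18 (blk 6, set 2) → MISS  vc=[22, 13, 30]
14: 0x2a (blk 10, set 2) → MISS  vc=[22, 13, 30, 6]
15: 0x1a (blk 6, set 2) → VC-HIT  vc=[22, 13, 30, 10]

SEQ = [MISS, MISS, L1-HIT, L1-HIT, L1-HIT, L1-HIT, MISS, L1-HIT, L1-HIT, L1-HIT, MISS, VC-HIT, L1-HIT, MISS, MISS, VC-HIT]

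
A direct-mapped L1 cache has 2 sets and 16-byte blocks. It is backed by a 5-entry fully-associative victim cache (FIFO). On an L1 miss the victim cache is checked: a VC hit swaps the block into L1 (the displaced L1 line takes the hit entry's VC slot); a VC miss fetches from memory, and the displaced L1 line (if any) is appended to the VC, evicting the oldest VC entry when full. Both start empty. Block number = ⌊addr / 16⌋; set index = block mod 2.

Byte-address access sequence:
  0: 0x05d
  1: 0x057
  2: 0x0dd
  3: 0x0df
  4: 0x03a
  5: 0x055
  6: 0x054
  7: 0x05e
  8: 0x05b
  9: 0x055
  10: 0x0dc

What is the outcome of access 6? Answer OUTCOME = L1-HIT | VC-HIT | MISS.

0: 0x5d (blk 5, set 1) → MISS  vc=[]
1: 0x57 (blk 5, set 1) → L1-HIT  vc=[]
2: 0xdd (blk 13, set 1) → MISS  vc=[5]
3: 0xdf (blk 13, set 1) → L1-HIT  vc=[5]
4: 0x3a (blk 3, set 1) → MISS  vc=[5, 13]
5: 0x55 (blk 5, set 1) → VC-HIT  vc=[3, 13]
6: 0x54 (blk 5, set 1) → L1-HIT  vc=[3, 13]
7: 0x5e (blk 5, set 1) → L1-HIT  vc=[3, 13]
8: 0x5b (blk 5, set 1) → L1-HIT  vc=[3, 13]
9: 0x55 (blk 5, set 1) → L1-HIT  vc=[3, 13]
10: 0xdc (blk 13, set 1) → VC-HIT  vc=[3, 5]

OUTCOME = L1-HIT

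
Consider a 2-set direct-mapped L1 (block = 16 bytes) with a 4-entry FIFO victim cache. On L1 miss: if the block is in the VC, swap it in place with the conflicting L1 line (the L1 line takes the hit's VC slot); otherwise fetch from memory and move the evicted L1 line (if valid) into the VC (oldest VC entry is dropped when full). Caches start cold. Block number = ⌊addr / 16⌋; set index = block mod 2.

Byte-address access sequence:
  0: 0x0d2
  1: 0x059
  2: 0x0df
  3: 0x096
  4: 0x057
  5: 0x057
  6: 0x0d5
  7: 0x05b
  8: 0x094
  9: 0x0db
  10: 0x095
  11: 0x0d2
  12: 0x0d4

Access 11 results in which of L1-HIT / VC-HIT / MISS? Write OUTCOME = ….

0: 0xd2 (blk 13, set 1) → MISS  vc=[]
1: 0x59 (blk 5, set 1) → MISS  vc=[13]
2: 0xdf (blk 13, set 1) → VC-HIT  vc=[5]
3: 0x96 (blk 9, set 1) → MISS  vc=[5, 13]
4: 0x57 (blk 5, set 1) → VC-HIT  vc=[9, 13]
5: 0x57 (blk 5, set 1) → L1-HIT  vc=[9, 13]
6: 0xd5 (blk 13, set 1) → VC-HIT  vc=[9, 5]
7: 0x5b (blk 5, set 1) → VC-HIT  vc=[9, 13]
8: 0x94 (blk 9, set 1) → VC-HIT  vc=[5, 13]
9: 0xdb (blk 13, set 1) → VC-HIT  vc=[5, 9]
10: 0x95 (blk 9, set 1) → VC-HIT  vc=[5, 13]
11: 0xd2 (blk 13, set 1) → VC-HIT  vc=[5, 9]
12: 0xd4 (blk 13, set 1) → L1-HIT  vc=[5, 9]

OUTCOME = VC-HIT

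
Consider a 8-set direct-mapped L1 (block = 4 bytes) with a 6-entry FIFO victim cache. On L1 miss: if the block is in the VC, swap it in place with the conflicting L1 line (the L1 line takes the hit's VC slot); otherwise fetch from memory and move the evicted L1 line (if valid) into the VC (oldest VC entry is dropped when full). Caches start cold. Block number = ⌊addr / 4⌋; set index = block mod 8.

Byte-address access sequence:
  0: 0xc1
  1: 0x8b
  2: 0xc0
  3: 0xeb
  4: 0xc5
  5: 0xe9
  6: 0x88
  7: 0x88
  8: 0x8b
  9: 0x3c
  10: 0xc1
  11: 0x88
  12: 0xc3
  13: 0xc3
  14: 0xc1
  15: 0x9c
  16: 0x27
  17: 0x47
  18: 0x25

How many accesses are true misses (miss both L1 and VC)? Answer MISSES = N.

  [0] addr=0xc1 blk=48 s=0: MISS | VC []
  [1] addr=0x8b blk=34 s=2: MISS | VC []
  [2] addr=0xc0 blk=48 s=0: L1-HIT | VC []
  [3] addr=0xeb blk=58 s=2: MISS | VC [34]
  [4] addr=0xc5 blk=49 s=1: MISS | VC [34]
  [5] addr=0xe9 blk=58 s=2: L1-HIT | VC [34]
  [6] addr=0x88 blk=34 s=2: VC-HIT | VC [58]
  [7] addr=0x88 blk=34 s=2: L1-HIT | VC [58]
  [8] addr=0x8b blk=34 s=2: L1-HIT | VC [58]
  [9] addr=0x3c blk=15 s=7: MISS | VC [58]
  [10] addr=0xc1 blk=48 s=0: L1-HIT | VC [58]
  [11] addr=0x88 blk=34 s=2: L1-HIT | VC [58]
  [12] addr=0xc3 blk=48 s=0: L1-HIT | VC [58]
  [13] addr=0xc3 blk=48 s=0: L1-HIT | VC [58]
  [14] addr=0xc1 blk=48 s=0: L1-HIT | VC [58]
  [15] addr=0x9c blk=39 s=7: MISS | VC [58, 15]
  [16] addr=0x27 blk=9 s=1: MISS | VC [58, 15, 49]
  [17] addr=0x47 blk=17 s=1: MISS | VC [58, 15, 49, 9]
  [18] addr=0x25 blk=9 s=1: VC-HIT | VC [58, 15, 49, 17]

MISSES = 8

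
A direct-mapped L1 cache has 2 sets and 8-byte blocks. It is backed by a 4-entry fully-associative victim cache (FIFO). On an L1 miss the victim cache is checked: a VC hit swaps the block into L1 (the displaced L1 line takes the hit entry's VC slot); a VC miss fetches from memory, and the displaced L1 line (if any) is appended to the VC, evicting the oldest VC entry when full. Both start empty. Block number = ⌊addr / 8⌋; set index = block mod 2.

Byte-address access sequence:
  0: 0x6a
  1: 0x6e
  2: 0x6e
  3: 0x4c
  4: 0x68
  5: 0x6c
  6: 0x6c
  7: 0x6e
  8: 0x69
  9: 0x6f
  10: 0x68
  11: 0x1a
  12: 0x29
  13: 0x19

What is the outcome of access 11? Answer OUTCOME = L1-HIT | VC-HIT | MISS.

  [0] addr=0x6a blk=13 s=1: MISS | VC []
  [1] addr=0x6e blk=13 s=1: L1-HIT | VC []
  [2] addr=0x6e blk=13 s=1: L1-HIT | VC []
  [3] addr=0x4c blk=9 s=1: MISS | VC [13]
  [4] addr=0x68 blk=13 s=1: VC-HIT | VC [9]
  [5] addr=0x6c blk=13 s=1: L1-HIT | VC [9]
  [6] addr=0x6c blk=13 s=1: L1-HIT | VC [9]
  [7] addr=0x6e blk=13 s=1: L1-HIT | VC [9]
  [8] addr=0x69 blk=13 s=1: L1-HIT | VC [9]
  [9] addr=0x6f blk=13 s=1: L1-HIT | VC [9]
  [10] addr=0x68 blk=13 s=1: L1-HIT | VC [9]
  [11] addr=0x1a blk=3 s=1: MISS | VC [9, 13]
  [12] addr=0x29 blk=5 s=1: MISS | VC [9, 13, 3]
  [13] addr=0x19 blk=3 s=1: VC-HIT | VC [9, 13, 5]

OUTCOME = MISS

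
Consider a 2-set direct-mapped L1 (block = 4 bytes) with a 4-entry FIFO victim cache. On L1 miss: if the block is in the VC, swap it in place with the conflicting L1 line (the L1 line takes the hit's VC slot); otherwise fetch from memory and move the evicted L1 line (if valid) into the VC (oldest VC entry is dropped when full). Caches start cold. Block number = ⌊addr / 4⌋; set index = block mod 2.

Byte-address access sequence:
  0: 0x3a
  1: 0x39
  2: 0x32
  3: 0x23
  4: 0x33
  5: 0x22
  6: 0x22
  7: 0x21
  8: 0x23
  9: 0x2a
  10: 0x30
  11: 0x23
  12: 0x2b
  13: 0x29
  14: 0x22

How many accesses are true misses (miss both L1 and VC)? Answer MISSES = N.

#0 0x3a→b14/s0 MISS; vc=[]
#1 0x39→b14/s0 L1-HIT; vc=[]
#2 0x32→b12/s0 MISS; vc=[14]
#3 0x23→b8/s0 MISS; vc=[14,12]
#4 0x33→b12/s0 VC-HIT; vc=[14,8]
#5 0x22→b8/s0 VC-HIT; vc=[14,12]
#6 0x22→b8/s0 L1-HIT; vc=[14,12]
#7 0x21→b8/s0 L1-HIT; vc=[14,12]
#8 0x23→b8/s0 L1-HIT; vc=[14,12]
#9 0x2a→b10/s0 MISS; vc=[14,12,8]
#10 0x30→b12/s0 VC-HIT; vc=[14,10,8]
#11 0x23→b8/s0 VC-HIT; vc=[14,10,12]
#12 0x2b→b10/s0 VC-HIT; vc=[14,8,12]
#13 0x29→b10/s0 L1-HIT; vc=[14,8,12]
#14 0x22→b8/s0 VC-HIT; vc=[14,10,12]

MISSES = 4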